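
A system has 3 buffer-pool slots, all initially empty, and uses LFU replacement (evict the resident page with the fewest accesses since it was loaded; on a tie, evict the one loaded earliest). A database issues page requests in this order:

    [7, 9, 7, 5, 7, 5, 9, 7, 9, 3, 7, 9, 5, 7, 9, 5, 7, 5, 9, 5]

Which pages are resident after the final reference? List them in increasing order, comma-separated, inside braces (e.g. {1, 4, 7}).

7 -> fault, frames (7)
9 -> fault, frames (7 9)
7 -> hit
5 -> fault, frames (7 9 5)
7 -> hit
5 -> hit
9 -> hit
7 -> hit
9 -> hit
3 -> fault, evict 5, frames (7 9 3)
7 -> hit
9 -> hit
5 -> fault, evict 3, frames (7 9 5)
7 -> hit
9 -> hit
5 -> hit
7 -> hit
5 -> hit
9 -> hit
5 -> hit

{5, 7, 9}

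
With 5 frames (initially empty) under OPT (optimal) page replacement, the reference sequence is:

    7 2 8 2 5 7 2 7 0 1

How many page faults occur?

6

7 → fault, frames [7]
2 → fault, frames [7, 2]
8 → fault, frames [7, 2, 8]
2 → hit
5 → fault, frames [7, 2, 8, 5]
7 → hit
2 → hit
7 → hit
0 → fault, frames [7, 2, 8, 5, 0]
1 → fault, evict 0, frames [7, 2, 8, 5, 1]
Page faults: 6.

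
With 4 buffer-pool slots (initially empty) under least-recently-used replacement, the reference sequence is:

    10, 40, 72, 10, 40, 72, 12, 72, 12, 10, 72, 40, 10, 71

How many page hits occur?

10 -> fault, frames (10)
40 -> fault, frames (10 40)
72 -> fault, frames (10 40 72)
10 -> hit
40 -> hit
72 -> hit
12 -> fault, frames (10 40 72 12)
72 -> hit
12 -> hit
10 -> hit
72 -> hit
40 -> hit
10 -> hit
71 -> fault, evict 12, frames (72 40 10 71)
Hits: 9.

9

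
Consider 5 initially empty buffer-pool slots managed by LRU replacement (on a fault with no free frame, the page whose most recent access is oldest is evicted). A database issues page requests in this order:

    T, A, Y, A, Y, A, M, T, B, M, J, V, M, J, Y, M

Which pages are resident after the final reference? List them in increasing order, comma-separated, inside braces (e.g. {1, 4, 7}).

{B, J, M, V, Y}

T -> miss, frames (T)
A -> miss, frames (T A)
Y -> miss, frames (T A Y)
A -> hit
Y -> hit
A -> hit
M -> miss, frames (T Y A M)
T -> hit
B -> miss, frames (Y A M T B)
M -> hit
J -> miss, evict Y, frames (A T B M J)
V -> miss, evict A, frames (T B M J V)
M -> hit
J -> hit
Y -> miss, evict T, frames (B V M J Y)
M -> hit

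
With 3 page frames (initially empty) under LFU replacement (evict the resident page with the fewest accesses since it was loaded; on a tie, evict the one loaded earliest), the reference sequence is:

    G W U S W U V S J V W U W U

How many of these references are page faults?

8

G -> miss, frames (G)
W -> miss, frames (G W)
U -> miss, frames (G W U)
S -> miss, evict G, frames (W U S)
W -> hit
U -> hit
V -> miss, evict S, frames (W U V)
S -> miss, evict V, frames (W U S)
J -> miss, evict S, frames (W U J)
V -> miss, evict J, frames (W U V)
W -> hit
U -> hit
W -> hit
U -> hit
Page faults: 8.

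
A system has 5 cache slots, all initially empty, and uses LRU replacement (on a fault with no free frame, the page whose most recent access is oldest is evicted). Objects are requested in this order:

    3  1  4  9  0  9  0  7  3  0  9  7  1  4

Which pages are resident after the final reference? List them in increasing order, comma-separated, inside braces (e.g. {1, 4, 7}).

{0, 1, 4, 7, 9}

3: fault, frames {3}
1: fault, frames {3,1}
4: fault, frames {3,1,4}
9: fault, frames {3,1,4,9}
0: fault, frames {3,1,4,9,0}
9: hit
0: hit
7: fault, evict 3, frames {1,4,9,0,7}
3: fault, evict 1, frames {4,9,0,7,3}
0: hit
9: hit
7: hit
1: fault, evict 4, frames {3,0,9,7,1}
4: fault, evict 3, frames {0,9,7,1,4}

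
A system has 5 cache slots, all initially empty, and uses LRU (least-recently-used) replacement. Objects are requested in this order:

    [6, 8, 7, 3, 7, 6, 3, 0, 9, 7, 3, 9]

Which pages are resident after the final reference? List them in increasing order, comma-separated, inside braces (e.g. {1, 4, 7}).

{0, 3, 6, 7, 9}

6 -> fault, frames {6}
8 -> fault, frames {6,8}
7 -> fault, frames {6,8,7}
3 -> fault, frames {6,8,7,3}
7 -> hit
6 -> hit
3 -> hit
0 -> fault, frames {8,7,6,3,0}
9 -> fault, evict 8, frames {7,6,3,0,9}
7 -> hit
3 -> hit
9 -> hit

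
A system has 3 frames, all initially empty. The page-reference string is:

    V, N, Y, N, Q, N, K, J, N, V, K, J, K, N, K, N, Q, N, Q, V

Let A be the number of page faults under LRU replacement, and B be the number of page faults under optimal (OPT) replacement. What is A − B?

Under LRU: F F F . F . F F . F F F . F . . F . . F → 12 faults.
Under OPT: F F F . F . F F . . F . . . . . F . . F → 9 faults.
A − B = 12 − 9 = 3.

3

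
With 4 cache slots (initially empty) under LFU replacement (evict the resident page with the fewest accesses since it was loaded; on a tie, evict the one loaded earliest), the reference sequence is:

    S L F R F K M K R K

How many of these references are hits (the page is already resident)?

4

S: miss, frames [S]
L: miss, frames [S, L]
F: miss, frames [S, L, F]
R: miss, frames [S, L, F, R]
F: hit
K: miss, evict S, frames [L, F, R, K]
M: miss, evict L, frames [F, R, K, M]
K: hit
R: hit
K: hit
Hits: 4.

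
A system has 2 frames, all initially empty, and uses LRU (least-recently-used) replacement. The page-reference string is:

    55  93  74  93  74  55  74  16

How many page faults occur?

5

55: miss, frames {55}
93: miss, frames {55,93}
74: miss, evict 55, frames {93,74}
93: hit
74: hit
55: miss, evict 93, frames {74,55}
74: hit
16: miss, evict 55, frames {74,16}
Page faults: 5.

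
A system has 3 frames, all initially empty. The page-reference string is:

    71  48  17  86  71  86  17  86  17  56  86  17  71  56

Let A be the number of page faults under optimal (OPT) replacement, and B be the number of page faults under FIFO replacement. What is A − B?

Under OPT: F F F F . . . . . F . . F . → 6 faults.
Under FIFO: F F F F F . . . . F . F . . → 7 faults.
A − B = 6 − 7 = -1.

-1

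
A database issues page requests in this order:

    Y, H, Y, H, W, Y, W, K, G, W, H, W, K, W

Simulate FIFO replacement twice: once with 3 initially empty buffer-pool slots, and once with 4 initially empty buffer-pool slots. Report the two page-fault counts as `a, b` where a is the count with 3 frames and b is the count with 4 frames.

3 frames: F F . . F . . F F . F F F . → 8 faults.
4 frames: F F . . F . . F F . . . . . → 5 faults.
5 < 8: adding a frame reduced faults, as is typical.

8, 5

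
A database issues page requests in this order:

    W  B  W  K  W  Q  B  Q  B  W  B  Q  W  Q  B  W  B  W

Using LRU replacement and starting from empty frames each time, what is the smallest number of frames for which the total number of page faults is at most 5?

3

f=1: 18 faults
f=2: 10 faults
f=3: 5 faults
f=4: 4 faults
Smallest f with faults ≤ 5 is 3.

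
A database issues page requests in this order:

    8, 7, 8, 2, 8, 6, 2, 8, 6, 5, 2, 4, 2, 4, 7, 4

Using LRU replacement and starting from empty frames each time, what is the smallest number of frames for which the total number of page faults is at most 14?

2

f=1: 16 faults
f=2: 11 faults
f=3: 8 faults
f=4: 7 faults
f=5: 7 faults
f=6: 6 faults
Smallest f with faults ≤ 14 is 2.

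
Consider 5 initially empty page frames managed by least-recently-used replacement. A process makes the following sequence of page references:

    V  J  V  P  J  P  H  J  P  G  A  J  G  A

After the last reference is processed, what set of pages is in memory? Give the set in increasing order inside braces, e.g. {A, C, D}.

V -> miss, frames [V]
J -> miss, frames [V, J]
V -> hit
P -> miss, frames [J, V, P]
J -> hit
P -> hit
H -> miss, frames [V, J, P, H]
J -> hit
P -> hit
G -> miss, frames [V, H, J, P, G]
A -> miss, evict V, frames [H, J, P, G, A]
J -> hit
G -> hit
A -> hit

{A, G, H, J, P}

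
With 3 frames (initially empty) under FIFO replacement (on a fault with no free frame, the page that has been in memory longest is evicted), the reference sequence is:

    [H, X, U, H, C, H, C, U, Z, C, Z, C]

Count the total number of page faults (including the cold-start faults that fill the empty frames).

6

H -> miss, frames {H}
X -> miss, frames {H,X}
U -> miss, frames {H,X,U}
H -> hit
C -> miss, evict H, frames {X,U,C}
H -> miss, evict X, frames {U,C,H}
C -> hit
U -> hit
Z -> miss, evict U, frames {C,H,Z}
C -> hit
Z -> hit
C -> hit
Page faults: 6.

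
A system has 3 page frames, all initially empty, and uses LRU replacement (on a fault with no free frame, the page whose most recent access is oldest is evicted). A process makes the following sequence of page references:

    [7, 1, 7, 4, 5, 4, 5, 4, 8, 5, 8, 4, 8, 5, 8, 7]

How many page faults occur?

7: fault, frames [7]
1: fault, frames [7, 1]
7: hit
4: fault, frames [1, 7, 4]
5: fault, evict 1, frames [7, 4, 5]
4: hit
5: hit
4: hit
8: fault, evict 7, frames [5, 4, 8]
5: hit
8: hit
4: hit
8: hit
5: hit
8: hit
7: fault, evict 4, frames [5, 8, 7]
Page faults: 6.

6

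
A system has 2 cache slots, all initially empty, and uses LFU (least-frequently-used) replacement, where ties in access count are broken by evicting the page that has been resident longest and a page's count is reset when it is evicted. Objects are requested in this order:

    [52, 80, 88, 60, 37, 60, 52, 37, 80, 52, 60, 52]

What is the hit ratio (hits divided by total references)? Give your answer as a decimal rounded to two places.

0.25

52 -> fault, frames (52)
80 -> fault, frames (52 80)
88 -> fault, evict 52, frames (80 88)
60 -> fault, evict 80, frames (88 60)
37 -> fault, evict 88, frames (60 37)
60 -> hit
52 -> fault, evict 37, frames (60 52)
37 -> fault, evict 52, frames (60 37)
80 -> fault, evict 37, frames (60 80)
52 -> fault, evict 80, frames (60 52)
60 -> hit
52 -> hit
Hits: 3 of 12 references → 3/12 = 0.2500.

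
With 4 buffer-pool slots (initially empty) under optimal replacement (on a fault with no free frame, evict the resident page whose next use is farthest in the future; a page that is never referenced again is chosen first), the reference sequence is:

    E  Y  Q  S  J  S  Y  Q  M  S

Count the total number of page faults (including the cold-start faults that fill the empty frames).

6

E -> fault, frames (E)
Y -> fault, frames (E Y)
Q -> fault, frames (E Y Q)
S -> fault, frames (E Y Q S)
J -> fault, evict E, frames (Y Q S J)
S -> hit
Y -> hit
Q -> hit
M -> fault, evict J, frames (Y Q S M)
S -> hit
Page faults: 6.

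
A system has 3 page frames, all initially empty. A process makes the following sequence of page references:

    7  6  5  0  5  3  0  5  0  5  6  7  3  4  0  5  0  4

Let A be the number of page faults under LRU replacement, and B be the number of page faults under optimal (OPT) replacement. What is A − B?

Under LRU: F F F F . F . . . . F F F F F F . . → 11 faults.
Under OPT: F F F F . F . . . . F F . F . F . . → 9 faults.
A − B = 11 − 9 = 2.

2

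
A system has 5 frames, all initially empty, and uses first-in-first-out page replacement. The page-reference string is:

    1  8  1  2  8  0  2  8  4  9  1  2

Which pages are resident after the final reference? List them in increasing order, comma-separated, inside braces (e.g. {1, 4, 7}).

{0, 1, 2, 4, 9}

1 → fault, frames {1}
8 → fault, frames {1,8}
1 → hit
2 → fault, frames {1,8,2}
8 → hit
0 → fault, frames {1,8,2,0}
2 → hit
8 → hit
4 → fault, frames {1,8,2,0,4}
9 → fault, evict 1, frames {8,2,0,4,9}
1 → fault, evict 8, frames {2,0,4,9,1}
2 → hit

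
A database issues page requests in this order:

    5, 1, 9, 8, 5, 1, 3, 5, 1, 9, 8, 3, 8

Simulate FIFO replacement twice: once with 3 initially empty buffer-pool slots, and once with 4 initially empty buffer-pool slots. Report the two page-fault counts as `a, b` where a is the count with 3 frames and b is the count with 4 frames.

9, 10

3 frames: F F F F F F F . . F F . . → 9 faults.
4 frames: F F F F . . F F F F F F . → 10 faults.
10 > 9: adding a frame increased faults — Belady's anomaly.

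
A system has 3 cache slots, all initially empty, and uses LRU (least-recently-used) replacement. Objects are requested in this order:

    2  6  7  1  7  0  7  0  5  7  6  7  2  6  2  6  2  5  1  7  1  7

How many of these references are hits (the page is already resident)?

11

2: fault, frames [2]
6: fault, frames [2, 6]
7: fault, frames [2, 6, 7]
1: fault, evict 2, frames [6, 7, 1]
7: hit
0: fault, evict 6, frames [1, 7, 0]
7: hit
0: hit
5: fault, evict 1, frames [7, 0, 5]
7: hit
6: fault, evict 0, frames [5, 7, 6]
7: hit
2: fault, evict 5, frames [6, 7, 2]
6: hit
2: hit
6: hit
2: hit
5: fault, evict 7, frames [6, 2, 5]
1: fault, evict 6, frames [2, 5, 1]
7: fault, evict 2, frames [5, 1, 7]
1: hit
7: hit
Hits: 11.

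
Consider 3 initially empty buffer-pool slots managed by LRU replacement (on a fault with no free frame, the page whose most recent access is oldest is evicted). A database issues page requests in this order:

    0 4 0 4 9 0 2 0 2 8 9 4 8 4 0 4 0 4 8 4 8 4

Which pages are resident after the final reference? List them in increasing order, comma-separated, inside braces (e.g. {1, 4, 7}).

0 -> miss, frames {0}
4 -> miss, frames {0,4}
0 -> hit
4 -> hit
9 -> miss, frames {0,4,9}
0 -> hit
2 -> miss, evict 4, frames {9,0,2}
0 -> hit
2 -> hit
8 -> miss, evict 9, frames {0,2,8}
9 -> miss, evict 0, frames {2,8,9}
4 -> miss, evict 2, frames {8,9,4}
8 -> hit
4 -> hit
0 -> miss, evict 9, frames {8,4,0}
4 -> hit
0 -> hit
4 -> hit
8 -> hit
4 -> hit
8 -> hit
4 -> hit

{0, 4, 8}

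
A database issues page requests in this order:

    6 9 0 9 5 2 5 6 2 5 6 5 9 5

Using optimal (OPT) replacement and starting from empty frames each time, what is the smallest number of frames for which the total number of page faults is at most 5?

4

f=1: 14 faults
f=2: 8 faults
f=3: 6 faults
f=4: 5 faults
f=5: 5 faults
Smallest f with faults ≤ 5 is 4.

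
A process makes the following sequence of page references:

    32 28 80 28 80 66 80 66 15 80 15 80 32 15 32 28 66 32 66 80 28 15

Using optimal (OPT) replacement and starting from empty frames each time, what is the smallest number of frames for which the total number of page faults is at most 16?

f=1: 22 faults
f=2: 11 faults
f=3: 9 faults
f=4: 7 faults
f=5: 5 faults
Smallest f with faults ≤ 16 is 2.

2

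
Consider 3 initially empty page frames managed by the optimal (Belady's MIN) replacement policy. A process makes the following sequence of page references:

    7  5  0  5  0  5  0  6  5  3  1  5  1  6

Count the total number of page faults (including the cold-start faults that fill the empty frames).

6

7 -> miss, frames {7}
5 -> miss, frames {7,5}
0 -> miss, frames {7,5,0}
5 -> hit
0 -> hit
5 -> hit
0 -> hit
6 -> miss, evict 0, frames {7,5,6}
5 -> hit
3 -> miss, evict 7, frames {5,6,3}
1 -> miss, evict 3, frames {5,6,1}
5 -> hit
1 -> hit
6 -> hit
Page faults: 6.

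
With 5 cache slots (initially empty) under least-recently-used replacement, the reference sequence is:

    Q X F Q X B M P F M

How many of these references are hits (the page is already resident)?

Q → miss, frames [Q]
X → miss, frames [Q, X]
F → miss, frames [Q, X, F]
Q → hit
X → hit
B → miss, frames [F, Q, X, B]
M → miss, frames [F, Q, X, B, M]
P → miss, evict F, frames [Q, X, B, M, P]
F → miss, evict Q, frames [X, B, M, P, F]
M → hit
Hits: 3.

3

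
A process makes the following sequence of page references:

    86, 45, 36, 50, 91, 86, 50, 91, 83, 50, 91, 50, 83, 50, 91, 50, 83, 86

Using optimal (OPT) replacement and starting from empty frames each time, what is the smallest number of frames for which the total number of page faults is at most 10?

3

f=1: 18 faults
f=2: 12 faults
f=3: 7 faults
f=4: 6 faults
f=5: 6 faults
f=6: 6 faults
Smallest f with faults ≤ 10 is 3.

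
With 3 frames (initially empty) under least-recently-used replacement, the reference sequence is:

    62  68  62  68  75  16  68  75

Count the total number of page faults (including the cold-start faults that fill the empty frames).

4

62 -> miss, frames {62}
68 -> miss, frames {62,68}
62 -> hit
68 -> hit
75 -> miss, frames {62,68,75}
16 -> miss, evict 62, frames {68,75,16}
68 -> hit
75 -> hit
Page faults: 4.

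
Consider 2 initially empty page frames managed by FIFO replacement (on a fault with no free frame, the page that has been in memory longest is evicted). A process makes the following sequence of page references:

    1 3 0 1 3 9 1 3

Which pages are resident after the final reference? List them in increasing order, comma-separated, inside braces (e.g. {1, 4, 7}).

1 -> miss, frames (1)
3 -> miss, frames (1 3)
0 -> miss, evict 1, frames (3 0)
1 -> miss, evict 3, frames (0 1)
3 -> miss, evict 0, frames (1 3)
9 -> miss, evict 1, frames (3 9)
1 -> miss, evict 3, frames (9 1)
3 -> miss, evict 9, frames (1 3)

{1, 3}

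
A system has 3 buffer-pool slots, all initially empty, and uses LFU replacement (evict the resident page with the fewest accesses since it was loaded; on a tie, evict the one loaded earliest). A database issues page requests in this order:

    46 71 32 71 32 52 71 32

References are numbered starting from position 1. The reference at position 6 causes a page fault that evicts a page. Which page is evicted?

pos 1: 46 → fault, frames (46)
pos 2: 71 → fault, frames (46 71)
pos 3: 32 → fault, frames (46 71 32)
pos 4: 71 → hit
pos 5: 32 → hit
pos 6: 52 → fault, evict 46, frames (71 32 52)
At position 6, page 46 is evicted.

46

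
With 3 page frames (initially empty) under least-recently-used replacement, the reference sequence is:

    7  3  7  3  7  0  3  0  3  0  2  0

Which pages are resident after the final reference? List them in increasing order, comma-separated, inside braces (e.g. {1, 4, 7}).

{0, 2, 3}

7 → miss, frames [7]
3 → miss, frames [7, 3]
7 → hit
3 → hit
7 → hit
0 → miss, frames [3, 7, 0]
3 → hit
0 → hit
3 → hit
0 → hit
2 → miss, evict 7, frames [3, 0, 2]
0 → hit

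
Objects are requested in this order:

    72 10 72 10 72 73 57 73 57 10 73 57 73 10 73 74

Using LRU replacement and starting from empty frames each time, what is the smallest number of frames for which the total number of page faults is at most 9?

2

f=1: 16 faults
f=2: 9 faults
f=3: 6 faults
f=4: 5 faults
f=5: 5 faults
Smallest f with faults ≤ 9 is 2.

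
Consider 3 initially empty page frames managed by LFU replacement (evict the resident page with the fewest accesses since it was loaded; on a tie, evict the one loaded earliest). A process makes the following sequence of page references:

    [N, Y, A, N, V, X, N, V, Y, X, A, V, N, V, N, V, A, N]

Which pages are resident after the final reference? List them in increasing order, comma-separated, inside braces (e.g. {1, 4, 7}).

N: miss, frames (N)
Y: miss, frames (N Y)
A: miss, frames (N Y A)
N: hit
V: miss, evict Y, frames (N A V)
X: miss, evict A, frames (N V X)
N: hit
V: hit
Y: miss, evict X, frames (N V Y)
X: miss, evict Y, frames (N V X)
A: miss, evict X, frames (N V A)
V: hit
N: hit
V: hit
N: hit
V: hit
A: hit
N: hit

{A, N, V}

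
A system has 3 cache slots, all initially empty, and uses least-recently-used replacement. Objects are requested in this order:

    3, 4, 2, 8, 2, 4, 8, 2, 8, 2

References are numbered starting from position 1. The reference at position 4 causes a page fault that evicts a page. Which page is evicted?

3

pos 1: 3 → fault, frames {3}
pos 2: 4 → fault, frames {3,4}
pos 3: 2 → fault, frames {3,4,2}
pos 4: 8 → fault, evict 3, frames {4,2,8}
At position 4, page 3 is evicted.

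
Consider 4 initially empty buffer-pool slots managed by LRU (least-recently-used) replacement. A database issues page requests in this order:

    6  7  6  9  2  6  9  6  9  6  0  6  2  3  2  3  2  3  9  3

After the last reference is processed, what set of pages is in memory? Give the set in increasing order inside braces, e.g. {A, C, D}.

6 -> fault, frames (6)
7 -> fault, frames (6 7)
6 -> hit
9 -> fault, frames (7 6 9)
2 -> fault, frames (7 6 9 2)
6 -> hit
9 -> hit
6 -> hit
9 -> hit
6 -> hit
0 -> fault, evict 7, frames (2 9 6 0)
6 -> hit
2 -> hit
3 -> fault, evict 9, frames (0 6 2 3)
2 -> hit
3 -> hit
2 -> hit
3 -> hit
9 -> fault, evict 0, frames (6 2 3 9)
3 -> hit

{2, 3, 6, 9}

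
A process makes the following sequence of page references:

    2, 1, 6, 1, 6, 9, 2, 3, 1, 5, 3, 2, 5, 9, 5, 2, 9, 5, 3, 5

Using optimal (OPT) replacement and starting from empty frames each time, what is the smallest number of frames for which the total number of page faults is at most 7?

4

f=1: 20 faults
f=2: 12 faults
f=3: 8 faults
f=4: 6 faults
f=5: 6 faults
f=6: 6 faults
Smallest f with faults ≤ 7 is 4.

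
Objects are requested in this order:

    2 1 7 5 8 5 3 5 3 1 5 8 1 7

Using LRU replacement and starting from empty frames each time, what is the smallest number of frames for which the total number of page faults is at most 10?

3

f=1: 14 faults
f=2: 11 faults
f=3: 9 faults
f=4: 8 faults
f=5: 6 faults
f=6: 6 faults
Smallest f with faults ≤ 10 is 3.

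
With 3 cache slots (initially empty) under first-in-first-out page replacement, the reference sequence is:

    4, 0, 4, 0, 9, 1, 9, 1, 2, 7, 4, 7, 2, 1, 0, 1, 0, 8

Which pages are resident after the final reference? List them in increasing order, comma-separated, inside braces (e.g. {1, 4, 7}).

4: fault, frames (4)
0: fault, frames (4 0)
4: hit
0: hit
9: fault, frames (4 0 9)
1: fault, evict 4, frames (0 9 1)
9: hit
1: hit
2: fault, evict 0, frames (9 1 2)
7: fault, evict 9, frames (1 2 7)
4: fault, evict 1, frames (2 7 4)
7: hit
2: hit
1: fault, evict 2, frames (7 4 1)
0: fault, evict 7, frames (4 1 0)
1: hit
0: hit
8: fault, evict 4, frames (1 0 8)

{0, 1, 8}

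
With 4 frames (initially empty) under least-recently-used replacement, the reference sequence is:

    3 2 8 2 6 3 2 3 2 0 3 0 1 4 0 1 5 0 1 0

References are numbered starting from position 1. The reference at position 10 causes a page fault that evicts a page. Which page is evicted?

8

pos 1: 3: miss, frames (3)
pos 2: 2: miss, frames (3 2)
pos 3: 8: miss, frames (3 2 8)
pos 4: 2: hit
pos 5: 6: miss, frames (3 8 2 6)
pos 6: 3: hit
pos 7: 2: hit
pos 8: 3: hit
pos 9: 2: hit
pos 10: 0: miss, evict 8, frames (6 3 2 0)
At position 10, page 8 is evicted.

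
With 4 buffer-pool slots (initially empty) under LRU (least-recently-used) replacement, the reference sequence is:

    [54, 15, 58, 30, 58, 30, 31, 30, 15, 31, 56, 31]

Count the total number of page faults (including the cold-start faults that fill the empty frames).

54 -> fault, frames (54)
15 -> fault, frames (54 15)
58 -> fault, frames (54 15 58)
30 -> fault, frames (54 15 58 30)
58 -> hit
30 -> hit
31 -> fault, evict 54, frames (15 58 30 31)
30 -> hit
15 -> hit
31 -> hit
56 -> fault, evict 58, frames (30 15 31 56)
31 -> hit
Page faults: 6.

6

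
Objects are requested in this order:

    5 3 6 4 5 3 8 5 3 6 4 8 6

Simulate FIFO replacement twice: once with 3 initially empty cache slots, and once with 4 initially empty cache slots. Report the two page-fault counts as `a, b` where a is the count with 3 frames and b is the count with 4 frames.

9, 10

3 frames: F F F F F F F . . F F . . → 9 faults.
4 frames: F F F F . . F F F F F F . → 10 faults.
10 > 9: adding a frame increased faults — Belady's anomaly.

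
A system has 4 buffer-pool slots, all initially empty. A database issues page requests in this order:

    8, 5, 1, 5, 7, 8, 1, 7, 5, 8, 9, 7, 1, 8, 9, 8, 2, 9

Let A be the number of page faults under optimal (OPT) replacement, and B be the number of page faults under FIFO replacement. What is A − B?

-1

Under OPT: F F F . F . . . . . F . . . . . F . → 6 faults.
Under FIFO: F F F . F . . . . . F . . F . . F . → 7 faults.
A − B = 6 − 7 = -1.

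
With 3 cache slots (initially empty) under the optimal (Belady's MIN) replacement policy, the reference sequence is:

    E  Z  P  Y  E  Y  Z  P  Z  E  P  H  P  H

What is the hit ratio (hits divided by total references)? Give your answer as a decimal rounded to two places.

E → fault, frames (E)
Z → fault, frames (E Z)
P → fault, frames (E Z P)
Y → fault, evict P, frames (E Z Y)
E → hit
Y → hit
Z → hit
P → fault, evict Y, frames (E Z P)
Z → hit
E → hit
P → hit
H → fault, evict Z, frames (E P H)
P → hit
H → hit
Hits: 8 of 14 references → 8/14 = 0.5714.

0.57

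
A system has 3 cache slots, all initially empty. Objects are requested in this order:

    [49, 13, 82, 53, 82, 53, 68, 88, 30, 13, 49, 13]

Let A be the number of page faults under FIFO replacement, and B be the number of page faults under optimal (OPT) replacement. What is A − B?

Under FIFO: F F F F . . F F F F F . → 9 faults.
Under OPT: F F F F . . F F F . F . → 8 faults.
A − B = 9 − 8 = 1.

1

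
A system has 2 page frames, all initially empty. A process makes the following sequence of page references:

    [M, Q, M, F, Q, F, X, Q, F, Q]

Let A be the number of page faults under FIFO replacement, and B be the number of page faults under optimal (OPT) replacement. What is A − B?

Under FIFO: F F . F . . F F F . → 6 faults.
Under OPT: F F . F . . F . F . → 5 faults.
A − B = 6 − 5 = 1.

1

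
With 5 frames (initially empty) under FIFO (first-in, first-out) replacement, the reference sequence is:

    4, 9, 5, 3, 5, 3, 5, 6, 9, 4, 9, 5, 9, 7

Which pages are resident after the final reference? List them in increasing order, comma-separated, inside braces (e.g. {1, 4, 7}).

{3, 5, 6, 7, 9}

4: fault, frames (4)
9: fault, frames (4 9)
5: fault, frames (4 9 5)
3: fault, frames (4 9 5 3)
5: hit
3: hit
5: hit
6: fault, frames (4 9 5 3 6)
9: hit
4: hit
9: hit
5: hit
9: hit
7: fault, evict 4, frames (9 5 3 6 7)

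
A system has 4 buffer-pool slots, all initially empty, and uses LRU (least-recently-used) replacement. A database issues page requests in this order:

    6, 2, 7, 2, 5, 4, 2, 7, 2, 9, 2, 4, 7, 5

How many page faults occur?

6 -> miss, frames [6]
2 -> miss, frames [6, 2]
7 -> miss, frames [6, 2, 7]
2 -> hit
5 -> miss, frames [6, 7, 2, 5]
4 -> miss, evict 6, frames [7, 2, 5, 4]
2 -> hit
7 -> hit
2 -> hit
9 -> miss, evict 5, frames [4, 7, 2, 9]
2 -> hit
4 -> hit
7 -> hit
5 -> miss, evict 9, frames [2, 4, 7, 5]
Page faults: 7.

7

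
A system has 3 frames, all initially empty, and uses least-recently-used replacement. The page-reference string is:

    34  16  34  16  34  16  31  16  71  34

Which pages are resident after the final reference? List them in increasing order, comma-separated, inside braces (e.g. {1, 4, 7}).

{16, 34, 71}

34 → fault, frames {34}
16 → fault, frames {34,16}
34 → hit
16 → hit
34 → hit
16 → hit
31 → fault, frames {34,16,31}
16 → hit
71 → fault, evict 34, frames {31,16,71}
34 → fault, evict 31, frames {16,71,34}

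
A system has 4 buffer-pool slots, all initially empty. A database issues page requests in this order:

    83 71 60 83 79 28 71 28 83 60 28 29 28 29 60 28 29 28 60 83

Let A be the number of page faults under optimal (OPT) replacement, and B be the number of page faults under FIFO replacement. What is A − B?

-2

Under OPT: F F F . F F . . . . . F . . . . . . . . → 6 faults.
Under FIFO: F F F . F F . . F . . F . . F . . . . . → 8 faults.
A − B = 6 − 8 = -2.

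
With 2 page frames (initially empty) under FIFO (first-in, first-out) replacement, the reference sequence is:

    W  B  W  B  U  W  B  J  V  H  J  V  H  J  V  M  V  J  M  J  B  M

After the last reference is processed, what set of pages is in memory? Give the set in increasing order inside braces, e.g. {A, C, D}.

{B, M}

W -> fault, frames {W}
B -> fault, frames {W,B}
W -> hit
B -> hit
U -> fault, evict W, frames {B,U}
W -> fault, evict B, frames {U,W}
B -> fault, evict U, frames {W,B}
J -> fault, evict W, frames {B,J}
V -> fault, evict B, frames {J,V}
H -> fault, evict J, frames {V,H}
J -> fault, evict V, frames {H,J}
V -> fault, evict H, frames {J,V}
H -> fault, evict J, frames {V,H}
J -> fault, evict V, frames {H,J}
V -> fault, evict H, frames {J,V}
M -> fault, evict J, frames {V,M}
V -> hit
J -> fault, evict V, frames {M,J}
M -> hit
J -> hit
B -> fault, evict M, frames {J,B}
M -> fault, evict J, frames {B,M}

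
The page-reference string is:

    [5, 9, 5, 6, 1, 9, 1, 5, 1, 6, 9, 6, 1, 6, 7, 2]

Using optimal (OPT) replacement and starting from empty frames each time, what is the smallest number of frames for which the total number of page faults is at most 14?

f=1: 16 faults
f=2: 10 faults
f=3: 7 faults
f=4: 6 faults
f=5: 6 faults
f=6: 6 faults
Smallest f with faults ≤ 14 is 2.

2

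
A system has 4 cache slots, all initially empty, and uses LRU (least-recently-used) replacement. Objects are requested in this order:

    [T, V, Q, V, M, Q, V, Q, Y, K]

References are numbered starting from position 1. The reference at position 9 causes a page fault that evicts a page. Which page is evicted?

T

pos 1: T → miss, frames (T)
pos 2: V → miss, frames (T V)
pos 3: Q → miss, frames (T V Q)
pos 4: V → hit
pos 5: M → miss, frames (T Q V M)
pos 6: Q → hit
pos 7: V → hit
pos 8: Q → hit
pos 9: Y → miss, evict T, frames (M V Q Y)
At position 9, page T is evicted.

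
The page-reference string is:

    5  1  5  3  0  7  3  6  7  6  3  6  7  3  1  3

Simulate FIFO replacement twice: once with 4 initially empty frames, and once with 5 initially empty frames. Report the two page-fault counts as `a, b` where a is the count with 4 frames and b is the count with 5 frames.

4 frames: F F . F F F . F . . . . . . F F → 8 faults.
5 frames: F F . F F F . F . . . . . . . . → 6 faults.
6 < 8: adding a frame reduced faults, as is typical.

8, 6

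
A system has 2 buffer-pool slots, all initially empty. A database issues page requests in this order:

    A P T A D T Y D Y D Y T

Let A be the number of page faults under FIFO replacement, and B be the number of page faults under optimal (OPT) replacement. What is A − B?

Under FIFO: F F F F F F F F . . . F → 9 faults.
Under OPT: F F F . F . F . . . . F → 6 faults.
A − B = 9 − 6 = 3.

3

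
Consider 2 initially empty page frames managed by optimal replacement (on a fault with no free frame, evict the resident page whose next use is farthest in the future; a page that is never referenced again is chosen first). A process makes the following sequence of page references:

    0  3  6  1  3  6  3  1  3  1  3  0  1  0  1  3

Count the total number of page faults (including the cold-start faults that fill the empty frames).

8

0: miss, frames [0]
3: miss, frames [0, 3]
6: miss, evict 0, frames [3, 6]
1: miss, evict 6, frames [3, 1]
3: hit
6: miss, evict 1, frames [3, 6]
3: hit
1: miss, evict 6, frames [3, 1]
3: hit
1: hit
3: hit
0: miss, evict 3, frames [1, 0]
1: hit
0: hit
1: hit
3: miss, evict 0, frames [1, 3]
Page faults: 8.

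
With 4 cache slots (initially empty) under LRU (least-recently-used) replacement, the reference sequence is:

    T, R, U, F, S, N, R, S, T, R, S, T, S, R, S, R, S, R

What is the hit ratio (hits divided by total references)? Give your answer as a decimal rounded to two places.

0.56

T -> fault, frames [T]
R -> fault, frames [T, R]
U -> fault, frames [T, R, U]
F -> fault, frames [T, R, U, F]
S -> fault, evict T, frames [R, U, F, S]
N -> fault, evict R, frames [U, F, S, N]
R -> fault, evict U, frames [F, S, N, R]
S -> hit
T -> fault, evict F, frames [N, R, S, T]
R -> hit
S -> hit
T -> hit
S -> hit
R -> hit
S -> hit
R -> hit
S -> hit
R -> hit
Hits: 10 of 18 references → 10/18 = 0.5556.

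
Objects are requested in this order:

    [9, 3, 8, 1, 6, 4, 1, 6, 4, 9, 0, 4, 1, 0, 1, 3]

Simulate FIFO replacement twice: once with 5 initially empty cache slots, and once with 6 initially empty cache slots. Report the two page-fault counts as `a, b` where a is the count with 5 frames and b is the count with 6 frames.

9, 7

5 frames: F F F F F F . . . F F . . . . F → 9 faults.
6 frames: F F F F F F . . . . F . . . . . → 7 faults.
7 < 9: adding a frame reduced faults, as is typical.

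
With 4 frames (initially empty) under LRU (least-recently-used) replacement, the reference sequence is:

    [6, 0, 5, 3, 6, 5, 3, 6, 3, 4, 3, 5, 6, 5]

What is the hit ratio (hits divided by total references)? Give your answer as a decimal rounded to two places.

6 -> miss, frames [6]
0 -> miss, frames [6, 0]
5 -> miss, frames [6, 0, 5]
3 -> miss, frames [6, 0, 5, 3]
6 -> hit
5 -> hit
3 -> hit
6 -> hit
3 -> hit
4 -> miss, evict 0, frames [5, 6, 3, 4]
3 -> hit
5 -> hit
6 -> hit
5 -> hit
Hits: 9 of 14 references → 9/14 = 0.6429.

0.64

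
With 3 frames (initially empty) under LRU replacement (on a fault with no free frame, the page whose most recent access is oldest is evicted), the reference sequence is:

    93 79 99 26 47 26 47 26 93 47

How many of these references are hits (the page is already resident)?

4

93: miss, frames {93}
79: miss, frames {93,79}
99: miss, frames {93,79,99}
26: miss, evict 93, frames {79,99,26}
47: miss, evict 79, frames {99,26,47}
26: hit
47: hit
26: hit
93: miss, evict 99, frames {47,26,93}
47: hit
Hits: 4.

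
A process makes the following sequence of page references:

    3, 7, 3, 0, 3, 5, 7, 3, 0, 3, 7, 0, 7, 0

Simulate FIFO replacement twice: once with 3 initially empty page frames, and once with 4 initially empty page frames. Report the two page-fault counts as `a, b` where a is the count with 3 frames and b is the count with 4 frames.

3 frames: F F . F . F . F . . F F . . → 7 faults.
4 frames: F F . F . F . . . . . . . . → 4 faults.
4 < 7: adding a frame reduced faults, as is typical.

7, 4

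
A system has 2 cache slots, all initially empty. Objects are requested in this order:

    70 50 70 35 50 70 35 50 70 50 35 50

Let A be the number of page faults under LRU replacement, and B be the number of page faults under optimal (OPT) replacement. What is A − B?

Under LRU: F F . F F F F F F . F . → 9 faults.
Under OPT: F F . F . F . F . . F . → 6 faults.
A − B = 9 − 6 = 3.

3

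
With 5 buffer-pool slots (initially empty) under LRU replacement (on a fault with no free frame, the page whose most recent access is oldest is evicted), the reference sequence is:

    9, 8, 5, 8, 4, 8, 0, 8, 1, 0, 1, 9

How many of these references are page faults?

7

9 → fault, frames (9)
8 → fault, frames (9 8)
5 → fault, frames (9 8 5)
8 → hit
4 → fault, frames (9 5 8 4)
8 → hit
0 → fault, frames (9 5 4 8 0)
8 → hit
1 → fault, evict 9, frames (5 4 0 8 1)
0 → hit
1 → hit
9 → fault, evict 5, frames (4 8 0 1 9)
Page faults: 7.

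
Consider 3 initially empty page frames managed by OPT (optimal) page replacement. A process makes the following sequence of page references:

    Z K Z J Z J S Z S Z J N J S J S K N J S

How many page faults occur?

Z: miss, frames {Z}
K: miss, frames {Z,K}
Z: hit
J: miss, frames {Z,K,J}
Z: hit
J: hit
S: miss, evict K, frames {Z,J,S}
Z: hit
S: hit
Z: hit
J: hit
N: miss, evict Z, frames {J,S,N}
J: hit
S: hit
J: hit
S: hit
K: miss, evict S, frames {J,N,K}
N: hit
J: hit
S: miss, evict K, frames {J,N,S}
Page faults: 7.

7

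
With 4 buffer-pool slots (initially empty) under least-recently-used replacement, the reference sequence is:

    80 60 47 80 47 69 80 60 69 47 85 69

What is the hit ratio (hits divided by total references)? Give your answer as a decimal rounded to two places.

0.58

80: miss, frames [80]
60: miss, frames [80, 60]
47: miss, frames [80, 60, 47]
80: hit
47: hit
69: miss, frames [60, 80, 47, 69]
80: hit
60: hit
69: hit
47: hit
85: miss, evict 80, frames [60, 69, 47, 85]
69: hit
Hits: 7 of 12 references → 7/12 = 0.5833.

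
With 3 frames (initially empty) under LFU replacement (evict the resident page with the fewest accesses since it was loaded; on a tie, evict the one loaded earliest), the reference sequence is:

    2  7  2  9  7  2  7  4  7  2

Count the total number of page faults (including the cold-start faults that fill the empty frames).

2 → miss, frames [2]
7 → miss, frames [2, 7]
2 → hit
9 → miss, frames [2, 7, 9]
7 → hit
2 → hit
7 → hit
4 → miss, evict 9, frames [2, 7, 4]
7 → hit
2 → hit
Page faults: 4.

4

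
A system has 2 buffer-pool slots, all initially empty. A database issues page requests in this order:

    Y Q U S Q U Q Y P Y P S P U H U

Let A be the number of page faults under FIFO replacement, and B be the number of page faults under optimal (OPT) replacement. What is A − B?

1

Under FIFO: F F F F F F . F F . . F . F F . → 11 faults.
Under OPT: F F F F . F . F F . . F . F F . → 10 faults.
A − B = 11 − 10 = 1.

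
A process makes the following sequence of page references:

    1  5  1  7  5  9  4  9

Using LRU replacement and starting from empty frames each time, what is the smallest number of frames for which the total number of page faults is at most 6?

2

f=1: 8 faults
f=2: 6 faults
f=3: 5 faults
f=4: 5 faults
f=5: 5 faults
Smallest f with faults ≤ 6 is 2.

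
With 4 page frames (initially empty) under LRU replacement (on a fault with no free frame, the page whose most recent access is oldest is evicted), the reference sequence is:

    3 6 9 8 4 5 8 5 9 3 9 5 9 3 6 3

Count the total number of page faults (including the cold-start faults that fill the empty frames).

8

3 -> miss, frames {3}
6 -> miss, frames {3,6}
9 -> miss, frames {3,6,9}
8 -> miss, frames {3,6,9,8}
4 -> miss, evict 3, frames {6,9,8,4}
5 -> miss, evict 6, frames {9,8,4,5}
8 -> hit
5 -> hit
9 -> hit
3 -> miss, evict 4, frames {8,5,9,3}
9 -> hit
5 -> hit
9 -> hit
3 -> hit
6 -> miss, evict 8, frames {5,9,3,6}
3 -> hit
Page faults: 8.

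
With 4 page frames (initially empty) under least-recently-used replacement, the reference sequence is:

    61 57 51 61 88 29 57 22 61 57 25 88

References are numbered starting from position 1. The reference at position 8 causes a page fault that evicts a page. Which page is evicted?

pos 1: 61 → miss, frames [61]
pos 2: 57 → miss, frames [61, 57]
pos 3: 51 → miss, frames [61, 57, 51]
pos 4: 61 → hit
pos 5: 88 → miss, frames [57, 51, 61, 88]
pos 6: 29 → miss, evict 57, frames [51, 61, 88, 29]
pos 7: 57 → miss, evict 51, frames [61, 88, 29, 57]
pos 8: 22 → miss, evict 61, frames [88, 29, 57, 22]
At position 8, page 61 is evicted.

61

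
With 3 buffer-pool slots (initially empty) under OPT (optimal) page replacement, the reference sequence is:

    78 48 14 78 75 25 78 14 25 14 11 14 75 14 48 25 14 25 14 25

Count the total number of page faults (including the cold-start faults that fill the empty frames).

8

78 → miss, frames [78]
48 → miss, frames [78, 48]
14 → miss, frames [78, 48, 14]
78 → hit
75 → miss, evict 48, frames [78, 14, 75]
25 → miss, evict 75, frames [78, 14, 25]
78 → hit
14 → hit
25 → hit
14 → hit
11 → miss, evict 78, frames [14, 25, 11]
14 → hit
75 → miss, evict 11, frames [14, 25, 75]
14 → hit
48 → miss, evict 75, frames [14, 25, 48]
25 → hit
14 → hit
25 → hit
14 → hit
25 → hit
Page faults: 8.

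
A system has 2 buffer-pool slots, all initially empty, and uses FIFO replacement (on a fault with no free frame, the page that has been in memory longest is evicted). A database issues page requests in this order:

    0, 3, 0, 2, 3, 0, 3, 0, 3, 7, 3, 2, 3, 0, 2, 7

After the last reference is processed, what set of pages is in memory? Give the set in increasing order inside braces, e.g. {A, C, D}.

0 -> miss, frames [0]
3 -> miss, frames [0, 3]
0 -> hit
2 -> miss, evict 0, frames [3, 2]
3 -> hit
0 -> miss, evict 3, frames [2, 0]
3 -> miss, evict 2, frames [0, 3]
0 -> hit
3 -> hit
7 -> miss, evict 0, frames [3, 7]
3 -> hit
2 -> miss, evict 3, frames [7, 2]
3 -> miss, evict 7, frames [2, 3]
0 -> miss, evict 2, frames [3, 0]
2 -> miss, evict 3, frames [0, 2]
7 -> miss, evict 0, frames [2, 7]

{2, 7}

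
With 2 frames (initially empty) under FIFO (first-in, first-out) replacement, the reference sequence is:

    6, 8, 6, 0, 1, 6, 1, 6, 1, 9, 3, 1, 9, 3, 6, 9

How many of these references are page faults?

12

6 -> fault, frames (6)
8 -> fault, frames (6 8)
6 -> hit
0 -> fault, evict 6, frames (8 0)
1 -> fault, evict 8, frames (0 1)
6 -> fault, evict 0, frames (1 6)
1 -> hit
6 -> hit
1 -> hit
9 -> fault, evict 1, frames (6 9)
3 -> fault, evict 6, frames (9 3)
1 -> fault, evict 9, frames (3 1)
9 -> fault, evict 3, frames (1 9)
3 -> fault, evict 1, frames (9 3)
6 -> fault, evict 9, frames (3 6)
9 -> fault, evict 3, frames (6 9)
Page faults: 12.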